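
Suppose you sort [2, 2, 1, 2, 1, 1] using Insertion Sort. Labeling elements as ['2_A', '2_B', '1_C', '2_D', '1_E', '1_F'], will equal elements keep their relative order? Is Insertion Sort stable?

Trace Insertion Sort on the labeled array (the key is the number; the letter only tracks identity):
  Insert 2_B at index 1: [2_A, 2_B, 1_C, 2_D, 1_E, 1_F]
  Insert 1_C at index 0: [1_C, 2_A, 2_B, 2_D, 1_E, 1_F]
  Insert 2_D at index 3: [1_C, 2_A, 2_B, 2_D, 1_E, 1_F]
  Insert 1_E at index 1: [1_C, 1_E, 2_A, 2_B, 2_D, 1_F]
  Insert 1_F at index 2: [1_C, 1_E, 1_F, 2_A, 2_B, 2_D]
Final order: [1_C, 1_E, 1_F, 2_A, 2_B, 2_D]
Equal keys:
  value 1: originally 1_C, 1_E, 1_F; after sorting 1_C, 1_E, 1_F -> order preserved
  value 2: originally 2_A, 2_B, 2_D; after sorting 2_A, 2_B, 2_D -> order preserved
All equal keys kept their original relative order. Insertion Sort is stable: elements are shifted only while they are strictly greater than the key, so a key is inserted after any equal elements already placed.
Answer: Stable


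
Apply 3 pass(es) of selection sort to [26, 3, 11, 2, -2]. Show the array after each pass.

Pass 1: Select minimum -2 at index 4, swap -> [-2, 3, 11, 2, 26]
Pass 2: Select minimum 2 at index 3, swap -> [-2, 2, 11, 3, 26]
Pass 3: Select minimum 3 at index 3, swap -> [-2, 2, 3, 11, 26]


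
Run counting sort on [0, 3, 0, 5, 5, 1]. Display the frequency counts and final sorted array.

Count array: [2, 1, 0, 1, 0, 2]
(count[i] = number of elements equal to i)
Cumulative count: [2, 3, 3, 4, 4, 6]
Sorted: [0, 0, 1, 3, 5, 5]


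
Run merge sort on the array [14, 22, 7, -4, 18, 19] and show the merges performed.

Divide and conquer:
  Merge [22] + [7] -> [7, 22]
  Merge [14] + [7, 22] -> [7, 14, 22]
  Merge [18] + [19] -> [18, 19]
  Merge [-4] + [18, 19] -> [-4, 18, 19]
  Merge [7, 14, 22] + [-4, 18, 19] -> [-4, 7, 14, 18, 19, 22]


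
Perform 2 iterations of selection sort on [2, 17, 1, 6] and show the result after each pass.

Pass 1: Select minimum 1 at index 2, swap -> [1, 17, 2, 6]
Pass 2: Select minimum 2 at index 2, swap -> [1, 2, 17, 6]


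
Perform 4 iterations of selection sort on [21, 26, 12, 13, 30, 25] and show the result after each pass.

Pass 1: Select minimum 12 at index 2, swap -> [12, 26, 21, 13, 30, 25]
Pass 2: Select minimum 13 at index 3, swap -> [12, 13, 21, 26, 30, 25]
Pass 3: Select minimum 21 at index 2, swap -> [12, 13, 21, 26, 30, 25]
Pass 4: Select minimum 25 at index 5, swap -> [12, 13, 21, 25, 30, 26]


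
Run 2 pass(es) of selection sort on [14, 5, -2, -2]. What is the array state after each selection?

Pass 1: Select minimum -2 at index 2, swap -> [-2, 5, 14, -2]
Pass 2: Select minimum -2 at index 3, swap -> [-2, -2, 14, 5]


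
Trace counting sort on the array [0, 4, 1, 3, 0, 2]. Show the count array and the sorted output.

Count array: [2, 1, 1, 1, 1]
(count[i] = number of elements equal to i)
Cumulative count: [2, 3, 4, 5, 6]
Sorted: [0, 0, 1, 2, 3, 4]


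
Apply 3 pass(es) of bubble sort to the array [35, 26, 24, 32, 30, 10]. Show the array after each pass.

After pass 1: [26, 24, 32, 30, 10, 35] (5 swaps)
After pass 2: [24, 26, 30, 10, 32, 35] (3 swaps)
After pass 3: [24, 26, 10, 30, 32, 35] (1 swaps)
Total swaps: 9


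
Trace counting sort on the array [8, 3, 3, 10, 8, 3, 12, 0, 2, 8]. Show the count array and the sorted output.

Count array: [1, 0, 1, 3, 0, 0, 0, 0, 3, 0, 1, 0, 1]
(count[i] = number of elements equal to i)
Cumulative count: [1, 1, 2, 5, 5, 5, 5, 5, 8, 8, 9, 9, 10]
Sorted: [0, 2, 3, 3, 3, 8, 8, 8, 10, 12]


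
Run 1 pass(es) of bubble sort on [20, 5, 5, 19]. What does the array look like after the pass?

After pass 1: [5, 5, 19, 20] (3 swaps)
Total swaps: 3


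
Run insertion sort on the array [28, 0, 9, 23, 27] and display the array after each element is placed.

First element 28 is already 'sorted'
Insert 0: shifted 1 elements -> [0, 28, 9, 23, 27]
Insert 9: shifted 1 elements -> [0, 9, 28, 23, 27]
Insert 23: shifted 1 elements -> [0, 9, 23, 28, 27]
Insert 27: shifted 1 elements -> [0, 9, 23, 27, 28]


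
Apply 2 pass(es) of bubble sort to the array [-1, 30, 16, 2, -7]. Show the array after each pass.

After pass 1: [-1, 16, 2, -7, 30] (3 swaps)
After pass 2: [-1, 2, -7, 16, 30] (2 swaps)
Total swaps: 5


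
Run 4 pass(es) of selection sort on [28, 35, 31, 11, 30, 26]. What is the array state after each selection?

Pass 1: Select minimum 11 at index 3, swap -> [11, 35, 31, 28, 30, 26]
Pass 2: Select minimum 26 at index 5, swap -> [11, 26, 31, 28, 30, 35]
Pass 3: Select minimum 28 at index 3, swap -> [11, 26, 28, 31, 30, 35]
Pass 4: Select minimum 30 at index 4, swap -> [11, 26, 28, 30, 31, 35]


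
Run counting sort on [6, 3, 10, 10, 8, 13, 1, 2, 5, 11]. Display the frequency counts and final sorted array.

Count array: [0, 1, 1, 1, 0, 1, 1, 0, 1, 0, 2, 1, 0, 1]
(count[i] = number of elements equal to i)
Cumulative count: [0, 1, 2, 3, 3, 4, 5, 5, 6, 6, 8, 9, 9, 10]
Sorted: [1, 2, 3, 5, 6, 8, 10, 10, 11, 13]


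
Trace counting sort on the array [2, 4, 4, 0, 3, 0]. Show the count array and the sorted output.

Count array: [2, 0, 1, 1, 2]
(count[i] = number of elements equal to i)
Cumulative count: [2, 2, 3, 4, 6]
Sorted: [0, 0, 2, 3, 4, 4]


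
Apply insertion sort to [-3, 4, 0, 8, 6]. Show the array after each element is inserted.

First element -3 is already 'sorted'
Insert 4: shifted 0 elements -> [-3, 4, 0, 8, 6]
Insert 0: shifted 1 elements -> [-3, 0, 4, 8, 6]
Insert 8: shifted 0 elements -> [-3, 0, 4, 8, 6]
Insert 6: shifted 1 elements -> [-3, 0, 4, 6, 8]


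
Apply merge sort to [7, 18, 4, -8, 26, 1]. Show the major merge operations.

Divide and conquer:
  Merge [18] + [4] -> [4, 18]
  Merge [7] + [4, 18] -> [4, 7, 18]
  Merge [26] + [1] -> [1, 26]
  Merge [-8] + [1, 26] -> [-8, 1, 26]
  Merge [4, 7, 18] + [-8, 1, 26] -> [-8, 1, 4, 7, 18, 26]


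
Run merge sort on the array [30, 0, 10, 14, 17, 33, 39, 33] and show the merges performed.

Divide and conquer:
  Merge [30] + [0] -> [0, 30]
  Merge [10] + [14] -> [10, 14]
  Merge [0, 30] + [10, 14] -> [0, 10, 14, 30]
  Merge [17] + [33] -> [17, 33]
  Merge [39] + [33] -> [33, 39]
  Merge [17, 33] + [33, 39] -> [17, 33, 33, 39]
  Merge [0, 10, 14, 30] + [17, 33, 33, 39] -> [0, 10, 14, 17, 30, 33, 33, 39]


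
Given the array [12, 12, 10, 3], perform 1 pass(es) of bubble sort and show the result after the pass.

After pass 1: [12, 10, 3, 12] (2 swaps)
Total swaps: 2


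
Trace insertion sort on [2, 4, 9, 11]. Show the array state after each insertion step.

First element 2 is already 'sorted'
Insert 4: shifted 0 elements -> [2, 4, 9, 11]
Insert 9: shifted 0 elements -> [2, 4, 9, 11]
Insert 11: shifted 0 elements -> [2, 4, 9, 11]


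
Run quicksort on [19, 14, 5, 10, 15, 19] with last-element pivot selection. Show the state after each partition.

Partition 1: pivot=19 at index 5 -> [19, 14, 5, 10, 15, 19]
Partition 2: pivot=15 at index 3 -> [14, 5, 10, 15, 19, 19]
Partition 3: pivot=10 at index 1 -> [5, 10, 14, 15, 19, 19]


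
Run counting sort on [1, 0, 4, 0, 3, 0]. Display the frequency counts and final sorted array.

Count array: [3, 1, 0, 1, 1]
(count[i] = number of elements equal to i)
Cumulative count: [3, 4, 4, 5, 6]
Sorted: [0, 0, 0, 1, 3, 4]


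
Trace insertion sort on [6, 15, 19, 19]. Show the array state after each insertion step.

First element 6 is already 'sorted'
Insert 15: shifted 0 elements -> [6, 15, 19, 19]
Insert 19: shifted 0 elements -> [6, 15, 19, 19]
Insert 19: shifted 0 elements -> [6, 15, 19, 19]


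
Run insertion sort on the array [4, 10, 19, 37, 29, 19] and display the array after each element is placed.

First element 4 is already 'sorted'
Insert 10: shifted 0 elements -> [4, 10, 19, 37, 29, 19]
Insert 19: shifted 0 elements -> [4, 10, 19, 37, 29, 19]
Insert 37: shifted 0 elements -> [4, 10, 19, 37, 29, 19]
Insert 29: shifted 1 elements -> [4, 10, 19, 29, 37, 19]
Insert 19: shifted 2 elements -> [4, 10, 19, 19, 29, 37]


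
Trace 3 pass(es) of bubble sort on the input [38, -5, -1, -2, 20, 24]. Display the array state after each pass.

After pass 1: [-5, -1, -2, 20, 24, 38] (5 swaps)
After pass 2: [-5, -2, -1, 20, 24, 38] (1 swaps)
After pass 3: [-5, -2, -1, 20, 24, 38] (0 swaps)
Total swaps: 6


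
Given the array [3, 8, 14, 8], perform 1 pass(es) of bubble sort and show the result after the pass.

After pass 1: [3, 8, 8, 14] (1 swaps)
Total swaps: 1


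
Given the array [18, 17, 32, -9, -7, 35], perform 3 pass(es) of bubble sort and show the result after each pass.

After pass 1: [17, 18, -9, -7, 32, 35] (3 swaps)
After pass 2: [17, -9, -7, 18, 32, 35] (2 swaps)
After pass 3: [-9, -7, 17, 18, 32, 35] (2 swaps)
Total swaps: 7


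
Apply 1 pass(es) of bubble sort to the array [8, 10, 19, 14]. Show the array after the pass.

After pass 1: [8, 10, 14, 19] (1 swaps)
Total swaps: 1


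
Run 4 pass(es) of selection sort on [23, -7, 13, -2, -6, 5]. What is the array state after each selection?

Pass 1: Select minimum -7 at index 1, swap -> [-7, 23, 13, -2, -6, 5]
Pass 2: Select minimum -6 at index 4, swap -> [-7, -6, 13, -2, 23, 5]
Pass 3: Select minimum -2 at index 3, swap -> [-7, -6, -2, 13, 23, 5]
Pass 4: Select minimum 5 at index 5, swap -> [-7, -6, -2, 5, 23, 13]


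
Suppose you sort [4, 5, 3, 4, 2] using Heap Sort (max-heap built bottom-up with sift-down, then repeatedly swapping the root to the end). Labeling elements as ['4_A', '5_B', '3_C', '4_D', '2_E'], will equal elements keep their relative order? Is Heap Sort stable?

Trace Heap Sort on the labeled array (the key is the number; the letter only tracks identity):
  Build max-heap: [5_B, 4_A, 3_C, 4_D, 2_E]
  Swap root 5_B to index 4, re-heapify first 4 -> [4_A, 4_D, 3_C, 2_E, 5_B]
  Swap root 4_A to index 3, re-heapify first 3 -> [4_D, 2_E, 3_C, 4_A, 5_B]
  Swap root 4_D to index 2, re-heapify first 2 -> [3_C, 2_E, 4_D, 4_A, 5_B]
  Swap root 3_C to index 1, re-heapify first 1 -> [2_E, 3_C, 4_D, 4_A, 5_B]
Final order: [2_E, 3_C, 4_D, 4_A, 5_B]
Equal keys:
  value 4: originally 4_A, 4_D; after sorting 4_D, 4_A -> order changed
Equal keys were reordered, so Heap Sort is not stable: heap construction and root-to-end swaps move elements without regard to the original order of equal keys. (One such input is enough; an unstable sort may happen to preserve order on other inputs, but it gives no guarantee.)
Answer: Not stable


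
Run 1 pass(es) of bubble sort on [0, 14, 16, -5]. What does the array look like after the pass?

After pass 1: [0, 14, -5, 16] (1 swaps)
Total swaps: 1


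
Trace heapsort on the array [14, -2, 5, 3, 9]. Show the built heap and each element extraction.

Build heap: [14, 9, 5, 3, -2]
Extract 14: [9, 3, 5, -2, 14]
Extract 9: [5, 3, -2, 9, 14]
Extract 5: [3, -2, 5, 9, 14]
Extract 3: [-2, 3, 5, 9, 14]


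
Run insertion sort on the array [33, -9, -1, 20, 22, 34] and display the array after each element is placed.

First element 33 is already 'sorted'
Insert -9: shifted 1 elements -> [-9, 33, -1, 20, 22, 34]
Insert -1: shifted 1 elements -> [-9, -1, 33, 20, 22, 34]
Insert 20: shifted 1 elements -> [-9, -1, 20, 33, 22, 34]
Insert 22: shifted 1 elements -> [-9, -1, 20, 22, 33, 34]
Insert 34: shifted 0 elements -> [-9, -1, 20, 22, 33, 34]


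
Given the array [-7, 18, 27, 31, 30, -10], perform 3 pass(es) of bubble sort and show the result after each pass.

After pass 1: [-7, 18, 27, 30, -10, 31] (2 swaps)
After pass 2: [-7, 18, 27, -10, 30, 31] (1 swaps)
After pass 3: [-7, 18, -10, 27, 30, 31] (1 swaps)
Total swaps: 4


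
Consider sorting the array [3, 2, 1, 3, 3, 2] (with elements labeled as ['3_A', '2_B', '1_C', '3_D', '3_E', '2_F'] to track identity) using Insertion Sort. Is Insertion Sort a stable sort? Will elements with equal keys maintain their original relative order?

Trace Insertion Sort on the labeled array (the key is the number; the letter only tracks identity):
  Insert 2_B at index 0: [2_B, 3_A, 1_C, 3_D, 3_E, 2_F]
  Insert 1_C at index 0: [1_C, 2_B, 3_A, 3_D, 3_E, 2_F]
  Insert 3_D at index 3: [1_C, 2_B, 3_A, 3_D, 3_E, 2_F]
  Insert 3_E at index 4: [1_C, 2_B, 3_A, 3_D, 3_E, 2_F]
  Insert 2_F at index 2: [1_C, 2_B, 2_F, 3_A, 3_D, 3_E]
Final order: [1_C, 2_B, 2_F, 3_A, 3_D, 3_E]
Equal keys:
  value 2: originally 2_B, 2_F; after sorting 2_B, 2_F -> order preserved
  value 3: originally 3_A, 3_D, 3_E; after sorting 3_A, 3_D, 3_E -> order preserved
All equal keys kept their original relative order. Insertion Sort is stable: elements are shifted only while they are strictly greater than the key, so a key is inserted after any equal elements already placed.
Answer: Stable


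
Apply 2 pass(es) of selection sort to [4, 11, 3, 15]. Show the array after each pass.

Pass 1: Select minimum 3 at index 2, swap -> [3, 11, 4, 15]
Pass 2: Select minimum 4 at index 2, swap -> [3, 4, 11, 15]


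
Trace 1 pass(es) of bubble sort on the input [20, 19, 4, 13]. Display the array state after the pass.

After pass 1: [19, 4, 13, 20] (3 swaps)
Total swaps: 3


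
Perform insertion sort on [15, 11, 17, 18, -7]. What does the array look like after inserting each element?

First element 15 is already 'sorted'
Insert 11: shifted 1 elements -> [11, 15, 17, 18, -7]
Insert 17: shifted 0 elements -> [11, 15, 17, 18, -7]
Insert 18: shifted 0 elements -> [11, 15, 17, 18, -7]
Insert -7: shifted 4 elements -> [-7, 11, 15, 17, 18]


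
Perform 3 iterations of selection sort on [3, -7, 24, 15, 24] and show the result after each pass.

Pass 1: Select minimum -7 at index 1, swap -> [-7, 3, 24, 15, 24]
Pass 2: Select minimum 3 at index 1, swap -> [-7, 3, 24, 15, 24]
Pass 3: Select minimum 15 at index 3, swap -> [-7, 3, 15, 24, 24]


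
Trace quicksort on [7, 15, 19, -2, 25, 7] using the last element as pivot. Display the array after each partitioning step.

Partition 1: pivot=7 at index 2 -> [7, -2, 7, 15, 25, 19]
Partition 2: pivot=-2 at index 0 -> [-2, 7, 7, 15, 25, 19]
Partition 3: pivot=19 at index 4 -> [-2, 7, 7, 15, 19, 25]


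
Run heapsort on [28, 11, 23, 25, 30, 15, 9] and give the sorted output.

Build heap: [30, 28, 23, 25, 11, 15, 9]
Extract 30: [28, 25, 23, 9, 11, 15, 30]
Extract 28: [25, 15, 23, 9, 11, 28, 30]
Extract 25: [23, 15, 11, 9, 25, 28, 30]
Extract 23: [15, 9, 11, 23, 25, 28, 30]
Extract 15: [11, 9, 15, 23, 25, 28, 30]
Extract 11: [9, 11, 15, 23, 25, 28, 30]


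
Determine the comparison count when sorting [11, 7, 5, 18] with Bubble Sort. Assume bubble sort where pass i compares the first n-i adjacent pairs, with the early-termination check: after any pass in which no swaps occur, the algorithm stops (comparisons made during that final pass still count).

Pass 1: compare adjacent pairs (0,1)..(2,3) = 3 comparison(s), 2 swap(s) -> [7, 5, 11, 18]
Pass 2: compare adjacent pairs (0,1)..(1,2) = 2 comparison(s), 1 swap(s) -> [5, 7, 11, 18]
Pass 3: compare adjacent pairs (0,1)..(0,1) = 1 comparison(s), 0 swap(s) -> [5, 7, 11, 18]
No swaps in this pass, so bubble sort stops here.
Total comparisons: 3 + 2 + 1 = 6


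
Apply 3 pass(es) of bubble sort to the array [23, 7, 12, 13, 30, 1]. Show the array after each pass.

After pass 1: [7, 12, 13, 23, 1, 30] (4 swaps)
After pass 2: [7, 12, 13, 1, 23, 30] (1 swaps)
After pass 3: [7, 12, 1, 13, 23, 30] (1 swaps)
Total swaps: 6


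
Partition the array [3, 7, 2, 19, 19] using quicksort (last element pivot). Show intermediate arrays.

Partition 1: pivot=19 at index 4 -> [3, 7, 2, 19, 19]
Partition 2: pivot=19 at index 3 -> [3, 7, 2, 19, 19]
Partition 3: pivot=2 at index 0 -> [2, 7, 3, 19, 19]
Partition 4: pivot=3 at index 1 -> [2, 3, 7, 19, 19]


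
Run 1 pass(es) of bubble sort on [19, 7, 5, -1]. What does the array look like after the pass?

After pass 1: [7, 5, -1, 19] (3 swaps)
Total swaps: 3


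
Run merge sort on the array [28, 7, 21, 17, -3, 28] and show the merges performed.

Divide and conquer:
  Merge [7] + [21] -> [7, 21]
  Merge [28] + [7, 21] -> [7, 21, 28]
  Merge [-3] + [28] -> [-3, 28]
  Merge [17] + [-3, 28] -> [-3, 17, 28]
  Merge [7, 21, 28] + [-3, 17, 28] -> [-3, 7, 17, 21, 28, 28]


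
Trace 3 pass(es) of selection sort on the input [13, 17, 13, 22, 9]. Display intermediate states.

Pass 1: Select minimum 9 at index 4, swap -> [9, 17, 13, 22, 13]
Pass 2: Select minimum 13 at index 2, swap -> [9, 13, 17, 22, 13]
Pass 3: Select minimum 13 at index 4, swap -> [9, 13, 13, 22, 17]


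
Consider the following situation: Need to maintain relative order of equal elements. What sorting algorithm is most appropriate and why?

Best choice: Merge sort or Insertion sort
Reason: Both are stable; quicksort and heapsort are not stable


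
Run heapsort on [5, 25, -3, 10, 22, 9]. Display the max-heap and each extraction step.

Build heap: [25, 22, 9, 10, 5, -3]
Extract 25: [22, 10, 9, -3, 5, 25]
Extract 22: [10, 5, 9, -3, 22, 25]
Extract 10: [9, 5, -3, 10, 22, 25]
Extract 9: [5, -3, 9, 10, 22, 25]
Extract 5: [-3, 5, 9, 10, 22, 25]


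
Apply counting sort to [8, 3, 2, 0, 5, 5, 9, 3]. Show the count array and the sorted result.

Count array: [1, 0, 1, 2, 0, 2, 0, 0, 1, 1]
(count[i] = number of elements equal to i)
Cumulative count: [1, 1, 2, 4, 4, 6, 6, 6, 7, 8]
Sorted: [0, 2, 3, 3, 5, 5, 8, 9]


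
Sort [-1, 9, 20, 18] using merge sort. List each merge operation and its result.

Divide and conquer:
  Merge [-1] + [9] -> [-1, 9]
  Merge [20] + [18] -> [18, 20]
  Merge [-1, 9] + [18, 20] -> [-1, 9, 18, 20]


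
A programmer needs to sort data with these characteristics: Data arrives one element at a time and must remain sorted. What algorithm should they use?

Best choice: Insertion sort
Reason: Insertion sort naturally handles online/streaming input by inserting each new element into sorted position


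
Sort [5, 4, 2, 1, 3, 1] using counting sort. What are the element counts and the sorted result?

Count array: [0, 2, 1, 1, 1, 1]
(count[i] = number of elements equal to i)
Cumulative count: [0, 2, 3, 4, 5, 6]
Sorted: [1, 1, 2, 3, 4, 5]


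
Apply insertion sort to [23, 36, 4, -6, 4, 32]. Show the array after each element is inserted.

First element 23 is already 'sorted'
Insert 36: shifted 0 elements -> [23, 36, 4, -6, 4, 32]
Insert 4: shifted 2 elements -> [4, 23, 36, -6, 4, 32]
Insert -6: shifted 3 elements -> [-6, 4, 23, 36, 4, 32]
Insert 4: shifted 2 elements -> [-6, 4, 4, 23, 36, 32]
Insert 32: shifted 1 elements -> [-6, 4, 4, 23, 32, 36]


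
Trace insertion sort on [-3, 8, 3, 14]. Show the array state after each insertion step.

First element -3 is already 'sorted'
Insert 8: shifted 0 elements -> [-3, 8, 3, 14]
Insert 3: shifted 1 elements -> [-3, 3, 8, 14]
Insert 14: shifted 0 elements -> [-3, 3, 8, 14]


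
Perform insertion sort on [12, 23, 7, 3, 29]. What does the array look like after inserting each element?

First element 12 is already 'sorted'
Insert 23: shifted 0 elements -> [12, 23, 7, 3, 29]
Insert 7: shifted 2 elements -> [7, 12, 23, 3, 29]
Insert 3: shifted 3 elements -> [3, 7, 12, 23, 29]
Insert 29: shifted 0 elements -> [3, 7, 12, 23, 29]


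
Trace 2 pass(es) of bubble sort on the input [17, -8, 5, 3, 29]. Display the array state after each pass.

After pass 1: [-8, 5, 3, 17, 29] (3 swaps)
After pass 2: [-8, 3, 5, 17, 29] (1 swaps)
Total swaps: 4


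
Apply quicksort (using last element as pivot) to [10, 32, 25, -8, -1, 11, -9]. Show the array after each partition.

Partition 1: pivot=-9 at index 0 -> [-9, 32, 25, -8, -1, 11, 10]
Partition 2: pivot=10 at index 3 -> [-9, -8, -1, 10, 25, 11, 32]
Partition 3: pivot=-1 at index 2 -> [-9, -8, -1, 10, 25, 11, 32]
Partition 4: pivot=32 at index 6 -> [-9, -8, -1, 10, 25, 11, 32]
Partition 5: pivot=11 at index 4 -> [-9, -8, -1, 10, 11, 25, 32]


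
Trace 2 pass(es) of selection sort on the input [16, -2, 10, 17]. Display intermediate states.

Pass 1: Select minimum -2 at index 1, swap -> [-2, 16, 10, 17]
Pass 2: Select minimum 10 at index 2, swap -> [-2, 10, 16, 17]


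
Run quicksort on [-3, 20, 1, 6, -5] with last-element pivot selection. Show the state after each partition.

Partition 1: pivot=-5 at index 0 -> [-5, 20, 1, 6, -3]
Partition 2: pivot=-3 at index 1 -> [-5, -3, 1, 6, 20]
Partition 3: pivot=20 at index 4 -> [-5, -3, 1, 6, 20]
Partition 4: pivot=6 at index 3 -> [-5, -3, 1, 6, 20]


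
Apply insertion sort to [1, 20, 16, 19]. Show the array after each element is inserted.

First element 1 is already 'sorted'
Insert 20: shifted 0 elements -> [1, 20, 16, 19]
Insert 16: shifted 1 elements -> [1, 16, 20, 19]
Insert 19: shifted 1 elements -> [1, 16, 19, 20]


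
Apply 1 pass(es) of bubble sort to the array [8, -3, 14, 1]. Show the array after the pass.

After pass 1: [-3, 8, 1, 14] (2 swaps)
Total swaps: 2


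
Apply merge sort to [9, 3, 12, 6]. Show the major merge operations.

Divide and conquer:
  Merge [9] + [3] -> [3, 9]
  Merge [12] + [6] -> [6, 12]
  Merge [3, 9] + [6, 12] -> [3, 6, 9, 12]


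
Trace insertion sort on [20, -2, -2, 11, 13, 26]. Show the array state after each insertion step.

First element 20 is already 'sorted'
Insert -2: shifted 1 elements -> [-2, 20, -2, 11, 13, 26]
Insert -2: shifted 1 elements -> [-2, -2, 20, 11, 13, 26]
Insert 11: shifted 1 elements -> [-2, -2, 11, 20, 13, 26]
Insert 13: shifted 1 elements -> [-2, -2, 11, 13, 20, 26]
Insert 26: shifted 0 elements -> [-2, -2, 11, 13, 20, 26]


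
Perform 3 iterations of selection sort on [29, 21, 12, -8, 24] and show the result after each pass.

Pass 1: Select minimum -8 at index 3, swap -> [-8, 21, 12, 29, 24]
Pass 2: Select minimum 12 at index 2, swap -> [-8, 12, 21, 29, 24]
Pass 3: Select minimum 21 at index 2, swap -> [-8, 12, 21, 29, 24]


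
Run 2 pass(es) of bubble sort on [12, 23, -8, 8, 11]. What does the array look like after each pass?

After pass 1: [12, -8, 8, 11, 23] (3 swaps)
After pass 2: [-8, 8, 11, 12, 23] (3 swaps)
Total swaps: 6


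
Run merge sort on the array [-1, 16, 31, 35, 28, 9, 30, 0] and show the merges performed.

Divide and conquer:
  Merge [-1] + [16] -> [-1, 16]
  Merge [31] + [35] -> [31, 35]
  Merge [-1, 16] + [31, 35] -> [-1, 16, 31, 35]
  Merge [28] + [9] -> [9, 28]
  Merge [30] + [0] -> [0, 30]
  Merge [9, 28] + [0, 30] -> [0, 9, 28, 30]
  Merge [-1, 16, 31, 35] + [0, 9, 28, 30] -> [-1, 0, 9, 16, 28, 30, 31, 35]


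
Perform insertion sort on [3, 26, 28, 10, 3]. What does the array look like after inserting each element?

First element 3 is already 'sorted'
Insert 26: shifted 0 elements -> [3, 26, 28, 10, 3]
Insert 28: shifted 0 elements -> [3, 26, 28, 10, 3]
Insert 10: shifted 2 elements -> [3, 10, 26, 28, 3]
Insert 3: shifted 3 elements -> [3, 3, 10, 26, 28]


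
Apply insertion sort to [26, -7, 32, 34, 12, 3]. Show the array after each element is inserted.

First element 26 is already 'sorted'
Insert -7: shifted 1 elements -> [-7, 26, 32, 34, 12, 3]
Insert 32: shifted 0 elements -> [-7, 26, 32, 34, 12, 3]
Insert 34: shifted 0 elements -> [-7, 26, 32, 34, 12, 3]
Insert 12: shifted 3 elements -> [-7, 12, 26, 32, 34, 3]
Insert 3: shifted 4 elements -> [-7, 3, 12, 26, 32, 34]


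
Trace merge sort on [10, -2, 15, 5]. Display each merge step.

Divide and conquer:
  Merge [10] + [-2] -> [-2, 10]
  Merge [15] + [5] -> [5, 15]
  Merge [-2, 10] + [5, 15] -> [-2, 5, 10, 15]


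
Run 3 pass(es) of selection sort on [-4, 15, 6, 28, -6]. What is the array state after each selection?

Pass 1: Select minimum -6 at index 4, swap -> [-6, 15, 6, 28, -4]
Pass 2: Select minimum -4 at index 4, swap -> [-6, -4, 6, 28, 15]
Pass 3: Select minimum 6 at index 2, swap -> [-6, -4, 6, 28, 15]


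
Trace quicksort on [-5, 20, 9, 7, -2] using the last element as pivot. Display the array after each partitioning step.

Partition 1: pivot=-2 at index 1 -> [-5, -2, 9, 7, 20]
Partition 2: pivot=20 at index 4 -> [-5, -2, 9, 7, 20]
Partition 3: pivot=7 at index 2 -> [-5, -2, 7, 9, 20]


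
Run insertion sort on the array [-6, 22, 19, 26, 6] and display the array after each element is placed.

First element -6 is already 'sorted'
Insert 22: shifted 0 elements -> [-6, 22, 19, 26, 6]
Insert 19: shifted 1 elements -> [-6, 19, 22, 26, 6]
Insert 26: shifted 0 elements -> [-6, 19, 22, 26, 6]
Insert 6: shifted 3 elements -> [-6, 6, 19, 22, 26]


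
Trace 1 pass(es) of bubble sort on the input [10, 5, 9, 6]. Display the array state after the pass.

After pass 1: [5, 9, 6, 10] (3 swaps)
Total swaps: 3


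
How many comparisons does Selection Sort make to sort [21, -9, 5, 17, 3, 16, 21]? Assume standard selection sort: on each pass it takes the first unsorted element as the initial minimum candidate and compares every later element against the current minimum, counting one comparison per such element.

Pass 1: scan indices 1..6 for the minimum = 6 comparison(s); min is -9, place at index 0 -> [-9, 21, 5, 17, 3, 16, 21]
Pass 2: scan indices 2..6 for the minimum = 5 comparison(s); min is 3, place at index 1 -> [-9, 3, 5, 17, 21, 16, 21]
Pass 3: scan indices 3..6 for the minimum = 4 comparison(s); min is 5, place at index 2 -> [-9, 3, 5, 17, 21, 16, 21]
Pass 4: scan indices 4..6 for the minimum = 3 comparison(s); min is 16, place at index 3 -> [-9, 3, 5, 16, 21, 17, 21]
Pass 5: scan indices 5..6 for the minimum = 2 comparison(s); min is 17, place at index 4 -> [-9, 3, 5, 16, 17, 21, 21]
Pass 6: scan indices 6..6 for the minimum = 1 comparison(s); min is 21, place at index 5 -> [-9, 3, 5, 16, 17, 21, 21]
Selection sort always scans the whole unsorted suffix, so the count is (n-1) + (n-2) + ... + 1 = n(n-1)/2 = 7*6/2 = 21 regardless of the input order.
Total comparisons: 6 + 5 + 4 + 3 + 2 + 1 = 21


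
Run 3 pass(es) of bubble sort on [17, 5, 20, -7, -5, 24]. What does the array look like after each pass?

After pass 1: [5, 17, -7, -5, 20, 24] (3 swaps)
After pass 2: [5, -7, -5, 17, 20, 24] (2 swaps)
After pass 3: [-7, -5, 5, 17, 20, 24] (2 swaps)
Total swaps: 7


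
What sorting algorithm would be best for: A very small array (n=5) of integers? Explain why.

Best choice: Insertion sort
Reason: For tiny inputs the O(n^2) overhead is negligible and insertion sort has minimal constant factors


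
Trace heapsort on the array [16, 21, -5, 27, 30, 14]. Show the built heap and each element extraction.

Build heap: [30, 27, 14, 16, 21, -5]
Extract 30: [27, 21, 14, 16, -5, 30]
Extract 27: [21, 16, 14, -5, 27, 30]
Extract 21: [16, -5, 14, 21, 27, 30]
Extract 16: [14, -5, 16, 21, 27, 30]
Extract 14: [-5, 14, 16, 21, 27, 30]


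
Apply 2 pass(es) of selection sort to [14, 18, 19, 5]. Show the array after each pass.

Pass 1: Select minimum 5 at index 3, swap -> [5, 18, 19, 14]
Pass 2: Select minimum 14 at index 3, swap -> [5, 14, 19, 18]


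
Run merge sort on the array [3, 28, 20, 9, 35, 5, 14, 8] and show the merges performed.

Divide and conquer:
  Merge [3] + [28] -> [3, 28]
  Merge [20] + [9] -> [9, 20]
  Merge [3, 28] + [9, 20] -> [3, 9, 20, 28]
  Merge [35] + [5] -> [5, 35]
  Merge [14] + [8] -> [8, 14]
  Merge [5, 35] + [8, 14] -> [5, 8, 14, 35]
  Merge [3, 9, 20, 28] + [5, 8, 14, 35] -> [3, 5, 8, 9, 14, 20, 28, 35]


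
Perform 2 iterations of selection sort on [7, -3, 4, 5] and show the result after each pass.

Pass 1: Select minimum -3 at index 1, swap -> [-3, 7, 4, 5]
Pass 2: Select minimum 4 at index 2, swap -> [-3, 4, 7, 5]


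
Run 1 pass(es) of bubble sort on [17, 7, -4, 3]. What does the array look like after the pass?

After pass 1: [7, -4, 3, 17] (3 swaps)
Total swaps: 3


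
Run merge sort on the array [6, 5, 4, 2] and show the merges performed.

Divide and conquer:
  Merge [6] + [5] -> [5, 6]
  Merge [4] + [2] -> [2, 4]
  Merge [5, 6] + [2, 4] -> [2, 4, 5, 6]


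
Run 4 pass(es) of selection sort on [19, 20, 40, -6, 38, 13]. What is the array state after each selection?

Pass 1: Select minimum -6 at index 3, swap -> [-6, 20, 40, 19, 38, 13]
Pass 2: Select minimum 13 at index 5, swap -> [-6, 13, 40, 19, 38, 20]
Pass 3: Select minimum 19 at index 3, swap -> [-6, 13, 19, 40, 38, 20]
Pass 4: Select minimum 20 at index 5, swap -> [-6, 13, 19, 20, 38, 40]


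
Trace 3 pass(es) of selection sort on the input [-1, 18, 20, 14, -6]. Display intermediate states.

Pass 1: Select minimum -6 at index 4, swap -> [-6, 18, 20, 14, -1]
Pass 2: Select minimum -1 at index 4, swap -> [-6, -1, 20, 14, 18]
Pass 3: Select minimum 14 at index 3, swap -> [-6, -1, 14, 20, 18]


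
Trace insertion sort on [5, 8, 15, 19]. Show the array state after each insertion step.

First element 5 is already 'sorted'
Insert 8: shifted 0 elements -> [5, 8, 15, 19]
Insert 15: shifted 0 elements -> [5, 8, 15, 19]
Insert 19: shifted 0 elements -> [5, 8, 15, 19]


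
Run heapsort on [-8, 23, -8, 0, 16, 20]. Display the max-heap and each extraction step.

Build heap: [23, 16, 20, 0, -8, -8]
Extract 23: [20, 16, -8, 0, -8, 23]
Extract 20: [16, 0, -8, -8, 20, 23]
Extract 16: [0, -8, -8, 16, 20, 23]
Extract 0: [-8, -8, 0, 16, 20, 23]
Extract -8: [-8, -8, 0, 16, 20, 23]


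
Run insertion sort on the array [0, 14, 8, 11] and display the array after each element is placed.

First element 0 is already 'sorted'
Insert 14: shifted 0 elements -> [0, 14, 8, 11]
Insert 8: shifted 1 elements -> [0, 8, 14, 11]
Insert 11: shifted 1 elements -> [0, 8, 11, 14]


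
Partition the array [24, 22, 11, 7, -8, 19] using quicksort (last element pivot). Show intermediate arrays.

Partition 1: pivot=19 at index 3 -> [11, 7, -8, 19, 24, 22]
Partition 2: pivot=-8 at index 0 -> [-8, 7, 11, 19, 24, 22]
Partition 3: pivot=11 at index 2 -> [-8, 7, 11, 19, 24, 22]
Partition 4: pivot=22 at index 4 -> [-8, 7, 11, 19, 22, 24]


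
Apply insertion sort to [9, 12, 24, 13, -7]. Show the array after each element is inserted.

First element 9 is already 'sorted'
Insert 12: shifted 0 elements -> [9, 12, 24, 13, -7]
Insert 24: shifted 0 elements -> [9, 12, 24, 13, -7]
Insert 13: shifted 1 elements -> [9, 12, 13, 24, -7]
Insert -7: shifted 4 elements -> [-7, 9, 12, 13, 24]


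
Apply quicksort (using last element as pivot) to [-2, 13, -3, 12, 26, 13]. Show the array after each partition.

Partition 1: pivot=13 at index 4 -> [-2, 13, -3, 12, 13, 26]
Partition 2: pivot=12 at index 2 -> [-2, -3, 12, 13, 13, 26]
Partition 3: pivot=-3 at index 0 -> [-3, -2, 12, 13, 13, 26]


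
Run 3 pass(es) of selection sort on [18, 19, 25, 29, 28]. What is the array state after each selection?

Pass 1: Select minimum 18 at index 0, swap -> [18, 19, 25, 29, 28]
Pass 2: Select minimum 19 at index 1, swap -> [18, 19, 25, 29, 28]
Pass 3: Select minimum 25 at index 2, swap -> [18, 19, 25, 29, 28]


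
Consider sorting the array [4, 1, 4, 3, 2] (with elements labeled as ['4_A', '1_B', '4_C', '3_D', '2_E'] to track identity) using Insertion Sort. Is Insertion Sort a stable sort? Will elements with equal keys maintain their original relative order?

Trace Insertion Sort on the labeled array (the key is the number; the letter only tracks identity):
  Insert 1_B at index 0: [1_B, 4_A, 4_C, 3_D, 2_E]
  Insert 4_C at index 2: [1_B, 4_A, 4_C, 3_D, 2_E]
  Insert 3_D at index 1: [1_B, 3_D, 4_A, 4_C, 2_E]
  Insert 2_E at index 1: [1_B, 2_E, 3_D, 4_A, 4_C]
Final order: [1_B, 2_E, 3_D, 4_A, 4_C]
Equal keys:
  value 4: originally 4_A, 4_C; after sorting 4_A, 4_C -> order preserved
All equal keys kept their original relative order. Insertion Sort is stable: elements are shifted only while they are strictly greater than the key, so a key is inserted after any equal elements already placed.
Answer: Stable


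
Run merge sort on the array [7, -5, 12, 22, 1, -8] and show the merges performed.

Divide and conquer:
  Merge [-5] + [12] -> [-5, 12]
  Merge [7] + [-5, 12] -> [-5, 7, 12]
  Merge [1] + [-8] -> [-8, 1]
  Merge [22] + [-8, 1] -> [-8, 1, 22]
  Merge [-5, 7, 12] + [-8, 1, 22] -> [-8, -5, 1, 7, 12, 22]


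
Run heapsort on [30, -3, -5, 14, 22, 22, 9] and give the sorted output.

Build heap: [30, 22, 22, 14, -3, -5, 9]
Extract 30: [22, 14, 22, 9, -3, -5, 30]
Extract 22: [22, 14, -5, 9, -3, 22, 30]
Extract 22: [14, 9, -5, -3, 22, 22, 30]
Extract 14: [9, -3, -5, 14, 22, 22, 30]
Extract 9: [-3, -5, 9, 14, 22, 22, 30]
Extract -3: [-5, -3, 9, 14, 22, 22, 30]


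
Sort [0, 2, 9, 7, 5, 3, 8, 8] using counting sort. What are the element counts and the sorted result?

Count array: [1, 0, 1, 1, 0, 1, 0, 1, 2, 1]
(count[i] = number of elements equal to i)
Cumulative count: [1, 1, 2, 3, 3, 4, 4, 5, 7, 8]
Sorted: [0, 2, 3, 5, 7, 8, 8, 9]


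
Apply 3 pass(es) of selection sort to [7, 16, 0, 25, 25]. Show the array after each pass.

Pass 1: Select minimum 0 at index 2, swap -> [0, 16, 7, 25, 25]
Pass 2: Select minimum 7 at index 2, swap -> [0, 7, 16, 25, 25]
Pass 3: Select minimum 16 at index 2, swap -> [0, 7, 16, 25, 25]


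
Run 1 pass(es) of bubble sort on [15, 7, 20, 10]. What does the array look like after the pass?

After pass 1: [7, 15, 10, 20] (2 swaps)
Total swaps: 2


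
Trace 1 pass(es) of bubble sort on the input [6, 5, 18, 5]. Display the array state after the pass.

After pass 1: [5, 6, 5, 18] (2 swaps)
Total swaps: 2


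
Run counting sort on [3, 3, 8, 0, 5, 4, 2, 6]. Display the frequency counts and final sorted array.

Count array: [1, 0, 1, 2, 1, 1, 1, 0, 1]
(count[i] = number of elements equal to i)
Cumulative count: [1, 1, 2, 4, 5, 6, 7, 7, 8]
Sorted: [0, 2, 3, 3, 4, 5, 6, 8]


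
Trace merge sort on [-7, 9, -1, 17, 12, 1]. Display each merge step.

Divide and conquer:
  Merge [9] + [-1] -> [-1, 9]
  Merge [-7] + [-1, 9] -> [-7, -1, 9]
  Merge [12] + [1] -> [1, 12]
  Merge [17] + [1, 12] -> [1, 12, 17]
  Merge [-7, -1, 9] + [1, 12, 17] -> [-7, -1, 1, 9, 12, 17]


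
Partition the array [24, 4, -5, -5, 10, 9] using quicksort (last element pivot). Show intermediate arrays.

Partition 1: pivot=9 at index 3 -> [4, -5, -5, 9, 10, 24]
Partition 2: pivot=-5 at index 1 -> [-5, -5, 4, 9, 10, 24]
Partition 3: pivot=24 at index 5 -> [-5, -5, 4, 9, 10, 24]


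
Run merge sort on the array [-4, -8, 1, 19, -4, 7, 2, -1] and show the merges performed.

Divide and conquer:
  Merge [-4] + [-8] -> [-8, -4]
  Merge [1] + [19] -> [1, 19]
  Merge [-8, -4] + [1, 19] -> [-8, -4, 1, 19]
  Merge [-4] + [7] -> [-4, 7]
  Merge [2] + [-1] -> [-1, 2]
  Merge [-4, 7] + [-1, 2] -> [-4, -1, 2, 7]
  Merge [-8, -4, 1, 19] + [-4, -1, 2, 7] -> [-8, -4, -4, -1, 1, 2, 7, 19]


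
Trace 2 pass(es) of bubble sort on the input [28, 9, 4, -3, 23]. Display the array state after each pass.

After pass 1: [9, 4, -3, 23, 28] (4 swaps)
After pass 2: [4, -3, 9, 23, 28] (2 swaps)
Total swaps: 6


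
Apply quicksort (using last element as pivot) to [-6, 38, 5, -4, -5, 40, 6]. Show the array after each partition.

Partition 1: pivot=6 at index 4 -> [-6, 5, -4, -5, 6, 40, 38]
Partition 2: pivot=-5 at index 1 -> [-6, -5, -4, 5, 6, 40, 38]
Partition 3: pivot=5 at index 3 -> [-6, -5, -4, 5, 6, 40, 38]
Partition 4: pivot=38 at index 5 -> [-6, -5, -4, 5, 6, 38, 40]


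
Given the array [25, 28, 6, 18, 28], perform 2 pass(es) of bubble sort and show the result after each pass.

After pass 1: [25, 6, 18, 28, 28] (2 swaps)
After pass 2: [6, 18, 25, 28, 28] (2 swaps)
Total swaps: 4


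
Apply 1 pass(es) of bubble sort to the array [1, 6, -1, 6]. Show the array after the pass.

After pass 1: [1, -1, 6, 6] (1 swaps)
Total swaps: 1


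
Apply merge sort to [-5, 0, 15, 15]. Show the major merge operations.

Divide and conquer:
  Merge [-5] + [0] -> [-5, 0]
  Merge [15] + [15] -> [15, 15]
  Merge [-5, 0] + [15, 15] -> [-5, 0, 15, 15]


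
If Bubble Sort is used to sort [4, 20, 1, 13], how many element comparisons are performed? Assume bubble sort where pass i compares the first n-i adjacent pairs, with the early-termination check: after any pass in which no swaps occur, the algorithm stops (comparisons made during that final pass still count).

Pass 1: compare adjacent pairs (0,1)..(2,3) = 3 comparison(s), 2 swap(s) -> [4, 1, 13, 20]
Pass 2: compare adjacent pairs (0,1)..(1,2) = 2 comparison(s), 1 swap(s) -> [1, 4, 13, 20]
Pass 3: compare adjacent pairs (0,1)..(0,1) = 1 comparison(s), 0 swap(s) -> [1, 4, 13, 20]
No swaps in this pass, so bubble sort stops here.
Total comparisons: 3 + 2 + 1 = 6


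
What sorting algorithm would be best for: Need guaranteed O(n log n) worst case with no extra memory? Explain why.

Best choice: Heapsort
Reason: Heapsort is O(n log n) worst case and sorts in-place; quicksort can degrade to O(n^2)


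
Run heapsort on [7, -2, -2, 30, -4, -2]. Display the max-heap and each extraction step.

Build heap: [30, 7, -2, -2, -4, -2]
Extract 30: [7, -2, -2, -2, -4, 30]
Extract 7: [-2, -2, -2, -4, 7, 30]
Extract -2: [-2, -4, -2, -2, 7, 30]
Extract -2: [-2, -4, -2, -2, 7, 30]
Extract -2: [-4, -2, -2, -2, 7, 30]


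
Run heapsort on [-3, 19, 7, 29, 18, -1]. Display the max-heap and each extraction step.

Build heap: [29, 19, 7, -3, 18, -1]
Extract 29: [19, 18, 7, -3, -1, 29]
Extract 19: [18, -1, 7, -3, 19, 29]
Extract 18: [7, -1, -3, 18, 19, 29]
Extract 7: [-1, -3, 7, 18, 19, 29]
Extract -1: [-3, -1, 7, 18, 19, 29]


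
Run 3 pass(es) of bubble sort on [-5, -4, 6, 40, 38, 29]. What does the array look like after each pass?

After pass 1: [-5, -4, 6, 38, 29, 40] (2 swaps)
After pass 2: [-5, -4, 6, 29, 38, 40] (1 swaps)
After pass 3: [-5, -4, 6, 29, 38, 40] (0 swaps)
Total swaps: 3


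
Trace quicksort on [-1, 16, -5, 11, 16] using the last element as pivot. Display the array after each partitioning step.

Partition 1: pivot=16 at index 4 -> [-1, 16, -5, 11, 16]
Partition 2: pivot=11 at index 2 -> [-1, -5, 11, 16, 16]
Partition 3: pivot=-5 at index 0 -> [-5, -1, 11, 16, 16]


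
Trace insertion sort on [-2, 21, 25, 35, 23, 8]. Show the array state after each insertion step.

First element -2 is already 'sorted'
Insert 21: shifted 0 elements -> [-2, 21, 25, 35, 23, 8]
Insert 25: shifted 0 elements -> [-2, 21, 25, 35, 23, 8]
Insert 35: shifted 0 elements -> [-2, 21, 25, 35, 23, 8]
Insert 23: shifted 2 elements -> [-2, 21, 23, 25, 35, 8]
Insert 8: shifted 4 elements -> [-2, 8, 21, 23, 25, 35]


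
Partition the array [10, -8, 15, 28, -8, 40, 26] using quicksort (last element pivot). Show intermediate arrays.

Partition 1: pivot=26 at index 4 -> [10, -8, 15, -8, 26, 40, 28]
Partition 2: pivot=-8 at index 1 -> [-8, -8, 15, 10, 26, 40, 28]
Partition 3: pivot=10 at index 2 -> [-8, -8, 10, 15, 26, 40, 28]
Partition 4: pivot=28 at index 5 -> [-8, -8, 10, 15, 26, 28, 40]


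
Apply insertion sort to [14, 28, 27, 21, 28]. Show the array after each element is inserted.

First element 14 is already 'sorted'
Insert 28: shifted 0 elements -> [14, 28, 27, 21, 28]
Insert 27: shifted 1 elements -> [14, 27, 28, 21, 28]
Insert 21: shifted 2 elements -> [14, 21, 27, 28, 28]
Insert 28: shifted 0 elements -> [14, 21, 27, 28, 28]


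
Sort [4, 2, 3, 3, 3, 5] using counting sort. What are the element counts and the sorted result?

Count array: [0, 0, 1, 3, 1, 1]
(count[i] = number of elements equal to i)
Cumulative count: [0, 0, 1, 4, 5, 6]
Sorted: [2, 3, 3, 3, 4, 5]


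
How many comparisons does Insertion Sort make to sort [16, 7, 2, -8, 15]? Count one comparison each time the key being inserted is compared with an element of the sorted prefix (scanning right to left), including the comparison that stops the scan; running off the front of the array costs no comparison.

Insert 7: 16 > 7 (shift), reached front = 1 comparison(s) -> [7, 16, 2, -8, 15]
Insert 2: 16 > 2 (shift), 7 > 2 (shift), reached front = 2 comparison(s) -> [2, 7, 16, -8, 15]
Insert -8: 16 > -8 (shift), 7 > -8 (shift), 2 > -8 (shift), reached front = 3 comparison(s) -> [-8, 2, 7, 16, 15]
Insert 15: 16 > 15 (shift), 7 <= 15 (stop) = 2 comparison(s) -> [-8, 2, 7, 15, 16]
Total comparisons: 1 + 2 + 3 + 2 = 8


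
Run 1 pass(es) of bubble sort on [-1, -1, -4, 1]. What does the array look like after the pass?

After pass 1: [-1, -4, -1, 1] (1 swaps)
Total swaps: 1
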